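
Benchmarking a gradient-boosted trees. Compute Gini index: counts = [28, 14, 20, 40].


Probabilities: [28/102, 14/102, 20/102, 40/102] ≈ [0.2745, 0.1373, 0.1961, 0.3922]
Σpᵢ² = (784 + 196 + 400 + 1600)/102² = 2980/10404
Gini = 1 - Σpᵢ² = 1 - 2980/10404 = 0.7136

0.7136


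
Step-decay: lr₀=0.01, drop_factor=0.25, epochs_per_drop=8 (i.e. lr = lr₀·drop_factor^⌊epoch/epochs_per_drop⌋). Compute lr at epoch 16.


n_drops = ⌊16/8⌋ = 2
lr = 0.01·0.25^2 = 0.01·0.0625 = 0.000625

0.000625


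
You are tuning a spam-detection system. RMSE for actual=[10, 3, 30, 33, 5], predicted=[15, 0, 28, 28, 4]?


MSE = 64/5 = 12.8
RMSE = √(64/5) = 3.5777

3.5777


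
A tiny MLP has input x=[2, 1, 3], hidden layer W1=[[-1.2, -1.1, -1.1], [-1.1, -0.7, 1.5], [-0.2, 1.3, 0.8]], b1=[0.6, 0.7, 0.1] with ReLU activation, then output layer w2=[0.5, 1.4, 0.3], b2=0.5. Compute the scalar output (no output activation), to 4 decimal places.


z1[0] = (-1.2)·(2) + (-1.1)·(1) + (-1.1)·(3) + 0.6 = -6.2
z1[1] = (-1.1)·(2) + (-0.7)·(1) + (1.5)·(3) + 0.7 = 2.3
z1[2] = (-0.2)·(2) + (1.3)·(1) + (0.8)·(3) + 0.1 = 3.4
h = ReLU(z1) = [0.0, 2.3, 3.4]
output = (0.5)·(0.0) + (1.4)·(2.3) + (0.3)·(3.4) + 0.5 = 4.74

4.74


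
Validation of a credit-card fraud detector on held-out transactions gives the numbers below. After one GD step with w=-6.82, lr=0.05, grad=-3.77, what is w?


w_new = w - α·∇
= -6.82 - 0.05·-3.77
= -6.82 + 0.1885
= -6.6315

-6.6315


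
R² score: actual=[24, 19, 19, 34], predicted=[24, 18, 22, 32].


ȳ = 24
SS_res = Σ(y-ŷ)² = 14
SS_tot = Σ(y-ȳ)² = 150
R² = 1 - SS_res/SS_tot = 1 - 0.0933 = 0.9067

0.9067


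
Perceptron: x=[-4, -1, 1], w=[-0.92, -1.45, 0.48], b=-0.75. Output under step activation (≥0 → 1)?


z = (-4)·(-0.92) + (-1)·(-1.45) + (1)·(0.48) - 0.75
  = 4.86
step(z) = 1 (z≥0)

1


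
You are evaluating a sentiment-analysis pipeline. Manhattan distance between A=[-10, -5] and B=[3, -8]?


d = |-10-3| + |-5+ 8|
  = 13 + 3
  = 16

16


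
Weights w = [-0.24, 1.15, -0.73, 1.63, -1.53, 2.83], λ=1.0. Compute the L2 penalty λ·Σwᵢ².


‖w‖₂² = (-0.24)² + (1.15)² + (-0.73)² + (1.63)² + (-1.53)² + (2.83)²
     = 0.0576 + 1.3225 + 0.5329 + 2.6569 + 2.3409 + 8.0089
     = 14.9197
λ·‖w‖₂² = 1.0·14.9197 = 14.9197

14.9197


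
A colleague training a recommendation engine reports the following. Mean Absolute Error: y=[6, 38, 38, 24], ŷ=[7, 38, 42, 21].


Absolute errors: |6-7|=1, |38-38|=0, |38-42|=4, |24-21|=3
Sum = 8
MAE = 8/4 = 2

2


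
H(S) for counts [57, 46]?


Probabilities: [57/103, 46/103] ≈ [0.5534, 0.4466]
H = -((57/103)·log₂(57/103) + (46/103)·log₂(46/103))
  = 0.9918 bits

0.9918 bits


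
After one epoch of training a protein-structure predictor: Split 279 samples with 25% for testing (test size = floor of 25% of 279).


Test = ⌊279·25/100⌋ = 69
Train = 279 - 69 = 210

Train: 210, Test: 69


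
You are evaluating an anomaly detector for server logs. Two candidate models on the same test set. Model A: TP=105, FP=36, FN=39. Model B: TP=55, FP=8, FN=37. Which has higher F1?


Model A: P=105/141=0.7447, R=105/144=0.7292, F1=2PR/(P+R)=2TP/(2TP+FP+FN)=210/285=0.7368
Model B: P=55/63=0.873, R=55/92=0.5978, F1=2PR/(P+R)=2TP/(2TP+FP+FN)=110/155=0.7097
0.7368 > 0.7097 → Model A

Model A


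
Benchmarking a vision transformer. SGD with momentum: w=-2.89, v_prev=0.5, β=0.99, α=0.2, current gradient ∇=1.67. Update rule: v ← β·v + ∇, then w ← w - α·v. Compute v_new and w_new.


v_new = 0.99·0.5 + 1.67 = 0.495 + 1.67 = 2.165
w_new = -2.89 - 0.2·2.165 = -2.89 - 0.433 = -3.323

v_new=2.165, w_new=-3.323


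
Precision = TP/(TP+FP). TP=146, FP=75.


Precision = TP/(TP+FP)
= 146/(146+75)
= 146/221 = 66.06%

66.06%


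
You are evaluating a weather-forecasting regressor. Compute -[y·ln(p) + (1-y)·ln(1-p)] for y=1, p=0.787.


BCE = -[y·ln(p) + (1-y)·ln(1-p)]
= -1·ln(0.787) - 0
= -ln(0.787) = 0.2395

0.2395


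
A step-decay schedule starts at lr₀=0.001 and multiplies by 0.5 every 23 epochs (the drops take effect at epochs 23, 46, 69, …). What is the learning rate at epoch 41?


n_drops = ⌊41/23⌋ = 1
lr = 0.001·0.5^1 = 0.001·0.5 = 0.0005

0.0005


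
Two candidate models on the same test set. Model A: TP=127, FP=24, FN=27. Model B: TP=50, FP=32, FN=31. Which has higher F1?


Model A: P=127/151=0.8411, R=127/154=0.8247, F1=2PR/(P+R)=2TP/(2TP+FP+FN)=254/305=0.8328
Model B: P=50/82=0.6098, R=50/81=0.6173, F1=2PR/(P+R)=2TP/(2TP+FP+FN)=100/163=0.6135
0.8328 > 0.6135 → Model A

Model A


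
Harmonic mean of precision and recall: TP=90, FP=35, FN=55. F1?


Precision = 90/125 = 0.72
Recall = 90/145 = 0.6207
F1 = 2·P·R/(P+R) = 2·TP/(2·TP+FP+FN) = 180/(180+35+55) = 180/270 = 0.6667

0.6667


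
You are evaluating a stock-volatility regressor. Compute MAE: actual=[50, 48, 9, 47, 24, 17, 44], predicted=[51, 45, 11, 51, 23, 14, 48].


Absolute errors: |50-51|=1, |48-45|=3, |9-11|=2, |47-51|=4, |24-23|=1, |17-14|=3, |44-48|=4
Sum = 18
MAE = 18/7 = 18/7

18/7


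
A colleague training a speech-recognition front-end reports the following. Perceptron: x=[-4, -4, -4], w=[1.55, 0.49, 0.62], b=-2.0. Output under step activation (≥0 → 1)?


z = (-4)·(1.55) + (-4)·(0.49) + (-4)·(0.62) - 2.0
  = -12.64
step(z) = 0 (z<0)

0


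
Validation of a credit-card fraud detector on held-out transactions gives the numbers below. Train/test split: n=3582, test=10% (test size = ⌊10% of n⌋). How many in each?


Test = ⌊3582·10/100⌋ = 358
Train = 3582 - 358 = 3224

Train: 3224, Test: 358


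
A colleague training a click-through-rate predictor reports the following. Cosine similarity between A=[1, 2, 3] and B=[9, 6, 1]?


A·B = 1·9 + 2·6 + 3·1 = 24
‖A‖ = √14 = 3.7417, ‖B‖ = √118 = 10.8628
cos = 24/(√14·√118) = 24/√1652 = 0.5905

0.5905


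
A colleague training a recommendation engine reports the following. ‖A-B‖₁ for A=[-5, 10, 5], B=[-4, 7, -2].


d = |-5+ 4| + |10-7| + |5+ 2|
  = 1 + 3 + 7
  = 11

11


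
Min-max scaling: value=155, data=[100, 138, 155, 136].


min=100, max=155
(155-100)/(155-100) = 55/55 = 1.0

1.0


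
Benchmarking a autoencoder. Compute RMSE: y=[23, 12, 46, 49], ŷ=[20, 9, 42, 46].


MSE = 43/4 = 10.75
RMSE = √(43/4) = 3.2787

3.2787


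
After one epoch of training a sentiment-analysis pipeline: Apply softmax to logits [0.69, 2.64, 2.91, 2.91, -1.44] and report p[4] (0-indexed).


Exponentials: e^0.69=1.9937, e^2.64=14.0132, e^2.91=18.3568, e^2.91=18.3568, e^-1.44=0.2369
Sum = 52.9574
Softmax = [0.0376, 0.2646, 0.3466, 0.3466, 0.0045]
p[4] = 0.2369/52.9574 = 0.0045

0.0045


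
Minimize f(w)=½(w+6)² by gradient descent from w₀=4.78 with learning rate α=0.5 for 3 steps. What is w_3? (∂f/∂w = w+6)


step 1: grad = 4.78+6 = 10.78; w = 4.78 - 0.5·(10.78) = -0.61
step 2: grad = -0.61+6 = 5.39; w = -0.61 - 0.5·(5.39) = -3.305
step 3: grad = -3.305+6 = 2.695; w = -3.305 - 0.5·(2.695) = -4.6525

-4.6525


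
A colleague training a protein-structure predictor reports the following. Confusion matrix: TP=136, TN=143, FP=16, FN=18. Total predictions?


Total = TP + TN + FP + FN
= 136 + 143 + 16 + 18
= 313
(Predicted positive: 152, predicted negative: 161)

313


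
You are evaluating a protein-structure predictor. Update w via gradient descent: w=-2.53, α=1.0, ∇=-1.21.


w_new = w - α·∇
= -2.53 - 1.0·-1.21
= -2.53 + 1.21
= -1.32

-1.32


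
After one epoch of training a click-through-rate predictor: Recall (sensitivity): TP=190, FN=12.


Recall = TP/(TP+FN)
= 190/(190+12)
= 190/202 = 94.06%

94.06%


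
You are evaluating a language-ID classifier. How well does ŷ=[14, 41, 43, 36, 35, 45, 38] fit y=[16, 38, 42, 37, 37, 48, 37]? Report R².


ȳ = 36.4286
SS_res = Σ(y-ŷ)² = 29
SS_tot = Σ(y-ȳ)² = 585.71
R² = 1 - SS_res/SS_tot = 1 - 0.0495 = 0.9505

0.9505


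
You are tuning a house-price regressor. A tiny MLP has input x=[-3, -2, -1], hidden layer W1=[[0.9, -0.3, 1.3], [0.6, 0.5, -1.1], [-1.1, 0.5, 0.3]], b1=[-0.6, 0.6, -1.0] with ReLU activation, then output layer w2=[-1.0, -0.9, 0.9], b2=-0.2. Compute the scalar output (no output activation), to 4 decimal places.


z1[0] = (0.9)·(-3) + (-0.3)·(-2) + (1.3)·(-1) - 0.6 = -4.0
z1[1] = (0.6)·(-3) + (0.5)·(-2) + (-1.1)·(-1) + 0.6 = -1.1
z1[2] = (-1.1)·(-3) + (0.5)·(-2) + (0.3)·(-1) - 1.0 = 1.0
h = ReLU(z1) = [0.0, 0.0, 1.0]
output = (-1.0)·(0.0) + (-0.9)·(0.0) + (0.9)·(1.0) - 0.2 = 0.7

0.7


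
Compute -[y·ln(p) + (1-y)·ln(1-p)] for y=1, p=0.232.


BCE = -[y·ln(p) + (1-y)·ln(1-p)]
= -1·ln(0.232) - 0
= -ln(0.232) = 1.461

1.461


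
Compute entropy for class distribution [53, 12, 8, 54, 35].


Probabilities: [53/162, 12/162, 8/162, 54/162, 35/162] ≈ [0.3272, 0.0741, 0.0494, 0.3333, 0.216]
H = -((53/162)·log₂(53/162) + (12/162)·log₂(12/162) + (8/162)·log₂(8/162) + (54/162)·log₂(54/162) + (35/162)·log₂(35/162))
  = 2.0257 bits

2.0257 bits


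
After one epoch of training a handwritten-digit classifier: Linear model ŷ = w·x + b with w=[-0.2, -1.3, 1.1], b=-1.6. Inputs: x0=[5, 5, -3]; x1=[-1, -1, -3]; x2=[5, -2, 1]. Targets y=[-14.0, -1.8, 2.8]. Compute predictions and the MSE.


ŷ0 = (-0.2)·(5) + (-1.3)·(5) + (1.1)·(-3) - 1.6 = -12.4
ŷ1 = (-0.2)·(-1) + (-1.3)·(-1) + (1.1)·(-3) - 1.6 = -3.4
ŷ2 = (-0.2)·(5) + (-1.3)·(-2) + (1.1)·(1) - 1.6 = 1.1
errors² = [2.56, 2.56, 2.89]
MSE = 8.0100/3 = 2.67

2.67


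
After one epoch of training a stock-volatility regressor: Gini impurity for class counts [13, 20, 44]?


Probabilities: [13/77, 20/77, 44/77] ≈ [0.1688, 0.2597, 0.5714]
Σpᵢ² = (169 + 400 + 1936)/77² = 2505/5929
Gini = 1 - Σpᵢ² = 1 - 2505/5929 = 0.5775

0.5775


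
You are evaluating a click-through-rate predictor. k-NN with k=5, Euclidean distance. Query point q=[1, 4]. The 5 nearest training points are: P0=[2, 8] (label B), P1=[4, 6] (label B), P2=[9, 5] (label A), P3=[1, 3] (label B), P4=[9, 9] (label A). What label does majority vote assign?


d(q,P0) = 4.1231  (label B)
d(q,P1) = 3.6056  (label B)
d(q,P2) = 8.0623  (label A)
d(q,P3) = 1.0  (label B)
d(q,P4) = 9.434  (label A)
Votes: A=2, B=3
Majority → B

B


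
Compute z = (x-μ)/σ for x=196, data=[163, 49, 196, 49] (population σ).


μ = 114.25, σ = 66.2849
z = (196 - 114.25)/66.2849 = 1.2333

1.2333


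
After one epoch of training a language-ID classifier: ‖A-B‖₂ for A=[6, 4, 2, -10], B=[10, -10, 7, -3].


d = √((6-10)² + (4+ 10)² + (2-7)² + (-10+ 3)²)
  = √(16 + 196 + 25 + 49)
  = √286 = 16.9115

16.9115


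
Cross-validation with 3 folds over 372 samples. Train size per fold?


Fold size = 372/3 = 124
Training per fold = 372 - 124 = 248

248


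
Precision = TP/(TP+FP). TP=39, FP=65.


Precision = TP/(TP+FP)
= 39/(39+65)
= 39/104 = 37.5%

37.5%


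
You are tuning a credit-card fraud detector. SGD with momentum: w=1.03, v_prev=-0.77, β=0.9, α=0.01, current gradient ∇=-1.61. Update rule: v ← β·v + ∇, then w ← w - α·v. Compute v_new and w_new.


v_new = 0.9·-0.77 - 1.61 = -0.693 - 1.61 = -2.303
w_new = 1.03 - 0.01·-2.303 = 1.03 + 0.02303 = 1.05303

v_new=-2.303, w_new=1.05303


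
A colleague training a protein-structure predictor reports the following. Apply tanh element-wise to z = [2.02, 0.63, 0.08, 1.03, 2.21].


tanh(2.02) = 0.9654
tanh(0.63) = 0.5581
tanh(0.08) = 0.0798
tanh(1.03) = 0.7739
tanh(2.21) = 0.9762
result = [0.9654, 0.5581, 0.0798, 0.7739, 0.9762]

[0.9654, 0.5581, 0.0798, 0.7739, 0.9762]


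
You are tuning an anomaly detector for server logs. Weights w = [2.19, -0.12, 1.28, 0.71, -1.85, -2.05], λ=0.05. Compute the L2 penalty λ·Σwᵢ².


‖w‖₂² = (2.19)² + (-0.12)² + (1.28)² + (0.71)² + (-1.85)² + (-2.05)²
     = 4.7961 + 0.0144 + 1.6384 + 0.5041 + 3.4225 + 4.2025
     = 14.578
λ·‖w‖₂² = 0.05·14.578 = 0.7289

0.7289


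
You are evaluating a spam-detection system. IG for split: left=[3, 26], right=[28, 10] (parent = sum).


Parent = [31, 36], H_parent = 0.996
H_left = 0.4798 (n=29), H_right = 0.8315 (n=38)
H_children = (29/67)·0.4798 + (38/67)·0.8315 = 0.6793
IG = 0.996 - 0.6793 = 0.3167

0.3167


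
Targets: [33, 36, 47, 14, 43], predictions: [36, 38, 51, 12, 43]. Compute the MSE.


Squared errors: (33-36)²=9, (36-38)²=4, (47-51)²=16, (14-12)²=4, (43-43)²=0
Sum = 33
MSE = 33/5 = 33/5

33/5


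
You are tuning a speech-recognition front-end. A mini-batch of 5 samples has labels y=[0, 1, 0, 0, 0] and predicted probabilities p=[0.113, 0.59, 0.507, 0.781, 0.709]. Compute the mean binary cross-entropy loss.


L[0] = -ln(1-0.113) = -ln(0.887) = 0.1199
L[1] = -ln(0.59) = 0.5276
L[2] = -ln(1-0.507) = -ln(0.493) = 0.7072
L[3] = -ln(1-0.781) = -ln(0.219) = 1.5187
L[4] = -ln(1-0.709) = -ln(0.291) = 1.2344
mean = (0.1199 + 0.5276 + 0.7072 + 1.5187 + 1.2344)/5 = 0.8216

0.8216


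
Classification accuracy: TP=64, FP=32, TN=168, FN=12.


Accuracy = (TP+TN)/(TP+TN+FP+FN)
= (64+168)/(276)
= 232/276 = 84.06%

84.06%


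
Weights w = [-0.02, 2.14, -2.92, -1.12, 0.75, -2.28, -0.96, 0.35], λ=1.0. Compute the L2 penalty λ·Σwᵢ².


‖w‖₂² = (-0.02)² + (2.14)² + (-2.92)² + (-1.12)² + (0.75)² + (-2.28)² + (-0.96)² + (0.35)²
     = 0.0004 + 4.5796 + 8.5264 + 1.2544 + 0.5625 + 5.1984 + 0.9216 + 0.1225
     = 21.1658
λ·‖w‖₂² = 1.0·21.1658 = 21.1658

21.1658


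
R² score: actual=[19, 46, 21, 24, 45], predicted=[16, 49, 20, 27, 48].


ȳ = 31
SS_res = Σ(y-ŷ)² = 37
SS_tot = Σ(y-ȳ)² = 714
R² = 1 - SS_res/SS_tot = 1 - 0.0518 = 0.9482

0.9482


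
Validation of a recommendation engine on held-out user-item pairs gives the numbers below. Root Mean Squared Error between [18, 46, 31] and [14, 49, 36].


MSE = 50/3 = 16.6667
RMSE = √(50/3) = 4.0825

4.0825


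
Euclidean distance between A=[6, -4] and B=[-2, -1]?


d = √((6+ 2)² + (-4+ 1)²)
  = √(64 + 9)
  = √73 = 8.544

8.544


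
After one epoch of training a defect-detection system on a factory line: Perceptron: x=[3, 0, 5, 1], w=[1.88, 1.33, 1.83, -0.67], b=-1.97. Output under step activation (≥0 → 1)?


z = (3)·(1.88) + (0)·(1.33) + (5)·(1.83) + (1)·(-0.67) - 1.97
  = 12.15
step(z) = 1 (z≥0)

1


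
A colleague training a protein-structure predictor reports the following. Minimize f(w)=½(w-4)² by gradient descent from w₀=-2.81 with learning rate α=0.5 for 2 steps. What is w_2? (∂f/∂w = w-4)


step 1: grad = -2.81-4 = -6.81; w = -2.81 - 0.5·(-6.81) = 0.595
step 2: grad = 0.595-4 = -3.405; w = 0.595 - 0.5·(-3.405) = 2.2975

2.2975


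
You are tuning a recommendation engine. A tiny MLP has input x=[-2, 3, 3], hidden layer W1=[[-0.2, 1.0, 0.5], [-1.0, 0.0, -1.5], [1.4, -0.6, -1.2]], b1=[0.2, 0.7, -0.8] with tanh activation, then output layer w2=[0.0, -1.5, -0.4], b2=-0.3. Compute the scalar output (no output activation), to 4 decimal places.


z1[0] = (-0.2)·(-2) + (1.0)·(3) + (0.5)·(3) + 0.2 = 5.1
z1[1] = (-1.0)·(-2) + (0.0)·(3) + (-1.5)·(3) + 0.7 = -1.8
z1[2] = (1.4)·(-2) + (-0.6)·(3) + (-1.2)·(3) - 0.8 = -9.0
h = tanh(z1) = [0.9999, -0.9468, -1.0]
output = (0.0)·(0.9999) + (-1.5)·(-0.9468) + (-0.4)·(-1.0) - 0.3 = 1.5202

1.5202


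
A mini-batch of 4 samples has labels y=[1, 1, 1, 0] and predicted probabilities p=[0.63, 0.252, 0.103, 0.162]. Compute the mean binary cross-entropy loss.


L[0] = -ln(0.63) = 0.462
L[1] = -ln(0.252) = 1.3783
L[2] = -ln(0.103) = 2.273
L[3] = -ln(1-0.162) = -ln(0.838) = 0.1767
mean = (0.462 + 1.3783 + 2.273 + 0.1767)/4 = 1.0725

1.0725


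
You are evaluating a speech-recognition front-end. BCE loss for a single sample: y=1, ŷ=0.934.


BCE = -[y·ln(p) + (1-y)·ln(1-p)]
= -1·ln(0.934) - 0
= -ln(0.934) = 0.0683

0.0683


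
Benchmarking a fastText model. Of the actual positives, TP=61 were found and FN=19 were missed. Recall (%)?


Recall = TP/(TP+FN)
= 61/(61+19)
= 61/80 = 76.25%

76.25%


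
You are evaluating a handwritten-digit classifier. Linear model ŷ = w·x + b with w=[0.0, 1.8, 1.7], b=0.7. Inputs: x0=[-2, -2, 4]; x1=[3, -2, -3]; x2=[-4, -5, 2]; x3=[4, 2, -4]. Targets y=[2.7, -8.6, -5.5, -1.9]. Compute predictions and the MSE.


ŷ0 = (0.0)·(-2) + (1.8)·(-2) + (1.7)·(4) + 0.7 = 3.9
ŷ1 = (0.0)·(3) + (1.8)·(-2) + (1.7)·(-3) + 0.7 = -8.0
ŷ2 = (0.0)·(-4) + (1.8)·(-5) + (1.7)·(2) + 0.7 = -4.9
ŷ3 = (0.0)·(4) + (1.8)·(2) + (1.7)·(-4) + 0.7 = -2.5
errors² = [1.44, 0.36, 0.36, 0.36]
MSE = 2.5200/4 = 0.63

0.63


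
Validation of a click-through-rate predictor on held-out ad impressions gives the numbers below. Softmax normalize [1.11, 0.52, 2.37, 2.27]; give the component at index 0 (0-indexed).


Exponentials: e^1.11=3.0344, e^0.52=1.682, e^2.37=10.6974, e^2.27=9.6794
Sum = 25.0932
Softmax = [0.1209, 0.067, 0.4263, 0.3857]
p[0] = 3.0344/25.0932 = 0.1209

0.1209


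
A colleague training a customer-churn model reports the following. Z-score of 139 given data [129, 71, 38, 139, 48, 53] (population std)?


μ = 79.6667, σ = 39.7478
z = (139 - 79.6667)/39.7478 = 1.4927

1.4927


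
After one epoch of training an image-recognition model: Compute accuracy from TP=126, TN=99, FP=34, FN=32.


Accuracy = (TP+TN)/(TP+TN+FP+FN)
= (126+99)/(291)
= 225/291 = 77.32%

77.32%


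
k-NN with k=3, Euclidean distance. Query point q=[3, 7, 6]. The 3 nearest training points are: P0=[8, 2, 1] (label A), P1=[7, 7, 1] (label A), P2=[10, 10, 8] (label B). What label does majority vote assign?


d(q,P0) = 8.6603  (label A)
d(q,P1) = 6.4031  (label A)
d(q,P2) = 7.874  (label B)
Votes: A=2, B=1
Majority → A

A


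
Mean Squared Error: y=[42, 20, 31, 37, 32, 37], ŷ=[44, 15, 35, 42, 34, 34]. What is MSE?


Squared errors: (42-44)²=4, (20-15)²=25, (31-35)²=16, (37-42)²=25, (32-34)²=4, (37-34)²=9
Sum = 83
MSE = 83/6 = 83/6

83/6


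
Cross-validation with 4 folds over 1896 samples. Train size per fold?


Fold size = 1896/4 = 474
Training per fold = 1896 - 474 = 1422

1422


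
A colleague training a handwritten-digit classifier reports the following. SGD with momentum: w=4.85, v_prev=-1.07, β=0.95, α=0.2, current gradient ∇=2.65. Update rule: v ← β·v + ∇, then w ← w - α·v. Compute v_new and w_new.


v_new = 0.95·-1.07 + 2.65 = -1.0165 + 2.65 = 1.6335
w_new = 4.85 - 0.2·1.6335 = 4.85 - 0.3267 = 4.5233

v_new=1.6335, w_new=4.5233


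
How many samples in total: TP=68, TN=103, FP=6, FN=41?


Total = TP + TN + FP + FN
= 68 + 103 + 6 + 41
= 218
(Predicted positive: 74, predicted negative: 144)

218


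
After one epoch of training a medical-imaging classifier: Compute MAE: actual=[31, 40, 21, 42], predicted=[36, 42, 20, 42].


Absolute errors: |31-36|=5, |40-42|=2, |21-20|=1, |42-42|=0
Sum = 8
MAE = 8/4 = 2

2


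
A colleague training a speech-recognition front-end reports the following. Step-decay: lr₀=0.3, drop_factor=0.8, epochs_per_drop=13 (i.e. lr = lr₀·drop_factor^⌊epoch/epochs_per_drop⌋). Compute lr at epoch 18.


n_drops = ⌊18/13⌋ = 1
lr = 0.3·0.8^1 = 0.3·0.8 = 0.24

0.24


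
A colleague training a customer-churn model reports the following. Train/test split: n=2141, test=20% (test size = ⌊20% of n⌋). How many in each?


Test = ⌊2141·20/100⌋ = 428
Train = 2141 - 428 = 1713

Train: 1713, Test: 428


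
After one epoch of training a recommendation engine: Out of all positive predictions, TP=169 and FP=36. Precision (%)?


Precision = TP/(TP+FP)
= 169/(169+36)
= 169/205 = 82.44%

82.44%


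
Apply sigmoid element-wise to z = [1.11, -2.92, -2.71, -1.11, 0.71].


σ(1.11) = 1/(1+e^-1.11) = 0.7521
σ(-2.92) = 1/(1+e^2.92) = 0.0512
σ(-2.71) = 1/(1+e^2.71) = 0.0624
σ(-1.11) = 1/(1+e^1.11) = 0.2479
σ(0.71) = 1/(1+e^-0.71) = 0.6704
result = [0.7521, 0.0512, 0.0624, 0.2479, 0.6704]

[0.7521, 0.0512, 0.0624, 0.2479, 0.6704]


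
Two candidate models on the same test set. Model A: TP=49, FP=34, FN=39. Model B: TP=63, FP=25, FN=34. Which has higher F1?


Model A: P=49/83=0.5904, R=49/88=0.5568, F1=2PR/(P+R)=2TP/(2TP+FP+FN)=98/171=0.5731
Model B: P=63/88=0.7159, R=63/97=0.6495, F1=2PR/(P+R)=2TP/(2TP+FP+FN)=126/185=0.6811
0.5731 < 0.6811 → Model B

Model B


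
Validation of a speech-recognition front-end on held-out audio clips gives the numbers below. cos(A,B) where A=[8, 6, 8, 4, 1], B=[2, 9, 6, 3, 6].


A·B = 8·2 + 6·9 + 8·6 + 4·3 + 1·6 = 136
‖A‖ = √181 = 13.4536, ‖B‖ = √166 = 12.8841
cos = 136/(√181·√166) = 136/√30046 = 0.7846

0.7846


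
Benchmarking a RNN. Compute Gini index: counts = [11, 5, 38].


Probabilities: [11/54, 5/54, 38/54] ≈ [0.2037, 0.0926, 0.7037]
Σpᵢ² = (121 + 25 + 1444)/54² = 1590/2916
Gini = 1 - Σpᵢ² = 1 - 1590/2916 = 0.4547

0.4547


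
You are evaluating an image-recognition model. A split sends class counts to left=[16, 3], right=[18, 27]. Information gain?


Parent = [34, 30], H_parent = 0.9972
H_left = 0.6292 (n=19), H_right = 0.971 (n=45)
H_children = (19/64)·0.6292 + (45/64)·0.971 = 0.8695
IG = 0.9972 - 0.8695 = 0.1277

0.1277


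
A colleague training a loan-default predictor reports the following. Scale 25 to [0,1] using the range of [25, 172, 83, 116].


min=25, max=172
(25-25)/(172-25) = 0/147 = 0.0

0.0


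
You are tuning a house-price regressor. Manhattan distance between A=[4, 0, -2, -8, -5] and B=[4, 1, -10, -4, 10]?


d = |4-4| + |0-1| + |-2+ 10| + |-8+ 4| + |-5-10|
  = 0 + 1 + 8 + 4 + 15
  = 28

28


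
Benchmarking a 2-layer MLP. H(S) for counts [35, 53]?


Probabilities: [35/88, 53/88] ≈ [0.3977, 0.6023]
H = -((35/88)·log₂(35/88) + (53/88)·log₂(53/88))
  = 0.9696 bits

0.9696 bits


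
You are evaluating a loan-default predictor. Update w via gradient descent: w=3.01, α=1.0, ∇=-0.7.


w_new = w - α·∇
= 3.01 - 1.0·-0.7
= 3.01 + 0.7
= 3.71

3.71


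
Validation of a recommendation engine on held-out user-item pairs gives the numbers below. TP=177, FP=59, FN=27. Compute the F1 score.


Precision = 177/236 = 0.75
Recall = 177/204 = 0.8676
F1 = 2·P·R/(P+R) = 2·TP/(2·TP+FP+FN) = 354/(354+59+27) = 354/440 = 0.8045

0.8045


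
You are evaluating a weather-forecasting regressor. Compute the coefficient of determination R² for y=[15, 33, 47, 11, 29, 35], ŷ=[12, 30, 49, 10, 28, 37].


ȳ = 28.3333
SS_res = Σ(y-ŷ)² = 28
SS_tot = Σ(y-ȳ)² = 893.33
R² = 1 - SS_res/SS_tot = 1 - 0.0313 = 0.9687

0.9687


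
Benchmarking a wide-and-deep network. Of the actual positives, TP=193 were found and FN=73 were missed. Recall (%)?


Recall = TP/(TP+FN)
= 193/(193+73)
= 193/266 = 72.56%

72.56%


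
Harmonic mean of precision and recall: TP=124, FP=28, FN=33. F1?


Precision = 124/152 = 0.8158
Recall = 124/157 = 0.7898
F1 = 2·P·R/(P+R) = 2·TP/(2·TP+FP+FN) = 248/(248+28+33) = 248/309 = 0.8026

0.8026


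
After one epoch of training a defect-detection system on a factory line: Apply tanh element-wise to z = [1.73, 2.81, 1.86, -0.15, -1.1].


tanh(1.73) = 0.9391
tanh(2.81) = 0.9928
tanh(1.86) = 0.9527
tanh(-0.15) = -0.1489
tanh(-1.1) = -0.8005
result = [0.9391, 0.9928, 0.9527, -0.1489, -0.8005]

[0.9391, 0.9928, 0.9527, -0.1489, -0.8005]


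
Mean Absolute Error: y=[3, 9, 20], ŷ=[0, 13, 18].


Absolute errors: |3-0|=3, |9-13|=4, |20-18|=2
Sum = 9
MAE = 9/3 = 3

3


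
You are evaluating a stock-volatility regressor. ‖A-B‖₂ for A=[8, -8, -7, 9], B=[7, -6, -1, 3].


d = √((8-7)² + (-8+ 6)² + (-7+ 1)² + (9-3)²)
  = √(1 + 4 + 36 + 36)
  = √77 = 8.775

8.775


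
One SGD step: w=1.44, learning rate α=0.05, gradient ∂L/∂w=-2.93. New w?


w_new = w - α·∇
= 1.44 - 0.05·-2.93
= 1.44 + 0.1465
= 1.5865

1.5865


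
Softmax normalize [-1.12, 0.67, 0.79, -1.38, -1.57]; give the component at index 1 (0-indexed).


Exponentials: e^-1.12=0.3263, e^0.67=1.9542, e^0.79=2.2034, e^-1.38=0.2516, e^-1.57=0.208
Sum = 4.9435
Softmax = [0.066, 0.3953, 0.4457, 0.0509, 0.0421]
p[1] = 1.9542/4.9435 = 0.3953

0.3953


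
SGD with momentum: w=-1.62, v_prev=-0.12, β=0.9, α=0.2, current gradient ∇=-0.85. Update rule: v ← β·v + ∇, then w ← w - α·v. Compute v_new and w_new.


v_new = 0.9·-0.12 - 0.85 = -0.108 - 0.85 = -0.958
w_new = -1.62 - 0.2·-0.958 = -1.62 + 0.1916 = -1.4284

v_new=-0.958, w_new=-1.4284


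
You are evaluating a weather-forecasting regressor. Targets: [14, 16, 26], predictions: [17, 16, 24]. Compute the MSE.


Squared errors: (14-17)²=9, (16-16)²=0, (26-24)²=4
Sum = 13
MSE = 13/3 = 13/3

13/3


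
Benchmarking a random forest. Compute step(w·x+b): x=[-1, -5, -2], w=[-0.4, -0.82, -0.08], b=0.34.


z = (-1)·(-0.4) + (-5)·(-0.82) + (-2)·(-0.08) + 0.34
  = 5.0
step(z) = 1 (z≥0)

1


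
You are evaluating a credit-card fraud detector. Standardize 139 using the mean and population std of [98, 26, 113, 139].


μ = 94, σ = 41.9106
z = (139 - 94)/41.9106 = 1.0737

1.0737


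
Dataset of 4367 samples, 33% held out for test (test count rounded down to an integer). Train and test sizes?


Test = ⌊4367·33/100⌋ = 1441
Train = 4367 - 1441 = 2926

Train: 2926, Test: 1441


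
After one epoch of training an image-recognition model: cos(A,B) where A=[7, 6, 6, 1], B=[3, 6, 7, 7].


A·B = 7·3 + 6·6 + 6·7 + 1·7 = 106
‖A‖ = √122 = 11.0454, ‖B‖ = √143 = 11.9583
cos = 106/(√122·√143) = 106/√17446 = 0.8025

0.8025


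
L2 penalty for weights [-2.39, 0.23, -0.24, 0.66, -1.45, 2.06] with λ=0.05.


‖w‖₂² = (-2.39)² + (0.23)² + (-0.24)² + (0.66)² + (-1.45)² + (2.06)²
     = 5.7121 + 0.0529 + 0.0576 + 0.4356 + 2.1025 + 4.2436
     = 12.6043
λ·‖w‖₂² = 0.05·12.6043 = 0.630215

0.630215


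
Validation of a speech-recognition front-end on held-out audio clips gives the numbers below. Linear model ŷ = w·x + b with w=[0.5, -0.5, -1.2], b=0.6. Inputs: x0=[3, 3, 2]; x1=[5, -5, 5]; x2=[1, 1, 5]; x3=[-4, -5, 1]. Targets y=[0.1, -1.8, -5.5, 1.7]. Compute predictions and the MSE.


ŷ0 = (0.5)·(3) + (-0.5)·(3) + (-1.2)·(2) + 0.6 = -1.8
ŷ1 = (0.5)·(5) + (-0.5)·(-5) + (-1.2)·(5) + 0.6 = -0.4
ŷ2 = (0.5)·(1) + (-0.5)·(1) + (-1.2)·(5) + 0.6 = -5.4
ŷ3 = (0.5)·(-4) + (-0.5)·(-5) + (-1.2)·(1) + 0.6 = -0.1
errors² = [3.61, 1.96, 0.01, 3.24]
MSE = 8.8200/4 = 2.205

2.205


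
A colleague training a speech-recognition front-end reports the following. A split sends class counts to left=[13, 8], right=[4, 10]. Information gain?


Parent = [17, 18], H_parent = 0.9994
H_left = 0.9587 (n=21), H_right = 0.8631 (n=14)
H_children = (21/35)·0.9587 + (14/35)·0.8631 = 0.9205
IG = 0.9994 - 0.9205 = 0.0789

0.0789


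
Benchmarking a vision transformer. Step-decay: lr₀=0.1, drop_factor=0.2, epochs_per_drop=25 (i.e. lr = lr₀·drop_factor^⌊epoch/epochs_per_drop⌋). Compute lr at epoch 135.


n_drops = ⌊135/25⌋ = 5
lr = 0.1·0.2^5 = 0.1·0.00032 = 0.000032

0.000032


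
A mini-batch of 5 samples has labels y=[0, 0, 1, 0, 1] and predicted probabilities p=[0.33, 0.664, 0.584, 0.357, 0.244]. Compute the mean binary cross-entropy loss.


L[0] = -ln(1-0.33) = -ln(0.67) = 0.4005
L[1] = -ln(1-0.664) = -ln(0.336) = 1.0906
L[2] = -ln(0.584) = 0.5379
L[3] = -ln(1-0.357) = -ln(0.643) = 0.4416
L[4] = -ln(0.244) = 1.4106
mean = (0.4005 + 1.0906 + 0.5379 + 0.4416 + 1.4106)/5 = 0.7762

0.7762


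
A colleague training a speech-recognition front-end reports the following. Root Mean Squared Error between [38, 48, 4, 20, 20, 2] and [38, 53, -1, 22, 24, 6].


MSE = 86/6 = 14.3333
RMSE = √(86/6) = 3.7859

3.7859


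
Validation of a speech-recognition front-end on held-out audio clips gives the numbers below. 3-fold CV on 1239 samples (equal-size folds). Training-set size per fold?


Fold size = 1239/3 = 413
Training per fold = 1239 - 413 = 826

826


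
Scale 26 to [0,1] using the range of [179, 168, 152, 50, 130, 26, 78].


min=26, max=179
(26-26)/(179-26) = 0/153 = 0.0

0.0


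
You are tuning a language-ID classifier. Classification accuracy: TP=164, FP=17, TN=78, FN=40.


Accuracy = (TP+TN)/(TP+TN+FP+FN)
= (164+78)/(299)
= 242/299 = 80.94%

80.94%


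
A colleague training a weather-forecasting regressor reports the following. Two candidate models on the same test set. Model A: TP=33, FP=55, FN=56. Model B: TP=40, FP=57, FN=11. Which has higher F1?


Model A: P=33/88=0.375, R=33/89=0.3708, F1=2PR/(P+R)=2TP/(2TP+FP+FN)=66/177=0.3729
Model B: P=40/97=0.4124, R=40/51=0.7843, F1=2PR/(P+R)=2TP/(2TP+FP+FN)=80/148=0.5405
0.3729 < 0.5405 → Model B

Model B


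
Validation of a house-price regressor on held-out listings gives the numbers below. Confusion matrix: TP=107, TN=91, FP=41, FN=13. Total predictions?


Total = TP + TN + FP + FN
= 107 + 91 + 41 + 13
= 252
(Predicted positive: 148, predicted negative: 104)

252


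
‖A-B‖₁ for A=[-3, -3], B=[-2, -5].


d = |-3+ 2| + |-3+ 5|
  = 1 + 2
  = 3

3


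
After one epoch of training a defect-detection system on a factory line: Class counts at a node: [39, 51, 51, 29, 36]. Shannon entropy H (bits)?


Probabilities: [39/206, 51/206, 51/206, 29/206, 36/206] ≈ [0.1893, 0.2476, 0.2476, 0.1408, 0.1748]
H = -((39/206)·log₂(39/206) + (51/206)·log₂(51/206) + (51/206)·log₂(51/206) + (29/206)·log₂(29/206) + (36/206)·log₂(36/206))
  = 2.2898 bits

2.2898 bits


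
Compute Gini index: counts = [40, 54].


Probabilities: [40/94, 54/94] ≈ [0.4255, 0.5745]
Σpᵢ² = (1600 + 2916)/94² = 4516/8836
Gini = 1 - Σpᵢ² = 1 - 4516/8836 = 0.4889

0.4889


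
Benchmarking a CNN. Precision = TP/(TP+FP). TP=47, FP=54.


Precision = TP/(TP+FP)
= 47/(47+54)
= 47/101 = 46.53%

46.53%


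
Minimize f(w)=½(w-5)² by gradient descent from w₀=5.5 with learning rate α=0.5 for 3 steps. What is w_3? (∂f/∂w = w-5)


step 1: grad = 5.5-5 = 0.5; w = 5.5 - 0.5·(0.5) = 5.25
step 2: grad = 5.25-5 = 0.25; w = 5.25 - 0.5·(0.25) = 5.125
step 3: grad = 5.125-5 = 0.125; w = 5.125 - 0.5·(0.125) = 5.0625

5.0625


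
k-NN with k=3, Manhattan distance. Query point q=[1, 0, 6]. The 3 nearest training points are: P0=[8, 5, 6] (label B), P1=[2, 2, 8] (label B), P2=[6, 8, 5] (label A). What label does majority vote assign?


d(q,P0) = 12  (label B)
d(q,P1) = 5  (label B)
d(q,P2) = 14  (label A)
Votes: A=1, B=2
Majority → B

B


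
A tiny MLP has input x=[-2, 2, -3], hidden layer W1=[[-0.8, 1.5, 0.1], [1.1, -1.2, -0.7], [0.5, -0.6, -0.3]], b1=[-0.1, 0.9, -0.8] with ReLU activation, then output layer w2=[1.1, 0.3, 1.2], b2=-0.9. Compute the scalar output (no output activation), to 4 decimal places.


z1[0] = (-0.8)·(-2) + (1.5)·(2) + (0.1)·(-3) - 0.1 = 4.2
z1[1] = (1.1)·(-2) + (-1.2)·(2) + (-0.7)·(-3) + 0.9 = -1.6
z1[2] = (0.5)·(-2) + (-0.6)·(2) + (-0.3)·(-3) - 0.8 = -2.1
h = ReLU(z1) = [4.2, 0.0, 0.0]
output = (1.1)·(4.2) + (0.3)·(0.0) + (1.2)·(0.0) - 0.9 = 3.72

3.72


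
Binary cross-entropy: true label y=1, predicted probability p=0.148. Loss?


BCE = -[y·ln(p) + (1-y)·ln(1-p)]
= -1·ln(0.148) - 0
= -ln(0.148) = 1.9105

1.9105


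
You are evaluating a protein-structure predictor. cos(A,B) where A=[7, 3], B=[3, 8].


A·B = 7·3 + 3·8 = 45
‖A‖ = √58 = 7.6158, ‖B‖ = √73 = 8.544
cos = 45/(√58·√73) = 45/√4234 = 0.6916

0.6916


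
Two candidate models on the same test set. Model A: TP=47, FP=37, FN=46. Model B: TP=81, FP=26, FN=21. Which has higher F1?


Model A: P=47/84=0.5595, R=47/93=0.5054, F1=2PR/(P+R)=2TP/(2TP+FP+FN)=94/177=0.5311
Model B: P=81/107=0.757, R=81/102=0.7941, F1=2PR/(P+R)=2TP/(2TP+FP+FN)=162/209=0.7751
0.5311 < 0.7751 → Model B

Model B


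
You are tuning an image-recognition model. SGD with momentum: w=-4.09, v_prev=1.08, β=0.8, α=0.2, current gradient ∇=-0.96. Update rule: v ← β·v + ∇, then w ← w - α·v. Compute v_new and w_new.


v_new = 0.8·1.08 - 0.96 = 0.864 - 0.96 = -0.096
w_new = -4.09 - 0.2·-0.096 = -4.09 + 0.0192 = -4.0708

v_new=-0.096, w_new=-4.0708


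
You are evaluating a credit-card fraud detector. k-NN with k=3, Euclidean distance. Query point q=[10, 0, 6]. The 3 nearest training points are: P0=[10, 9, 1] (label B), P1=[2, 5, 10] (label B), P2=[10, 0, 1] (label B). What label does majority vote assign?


d(q,P0) = 10.2956  (label B)
d(q,P1) = 10.247  (label B)
d(q,P2) = 5.0  (label B)
Votes: A=0, B=3
Majority → B

B


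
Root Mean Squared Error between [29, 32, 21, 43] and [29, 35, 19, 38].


MSE = 38/4 = 9.5
RMSE = √(38/4) = 3.0822

3.0822


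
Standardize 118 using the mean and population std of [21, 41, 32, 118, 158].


μ = 74, σ = 54.1369
z = (118 - 74)/54.1369 = 0.8128

0.8128


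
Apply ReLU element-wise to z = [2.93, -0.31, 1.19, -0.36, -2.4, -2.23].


ReLU(2.93) = max(0, 2.93) = 2.93
ReLU(-0.31) = max(0, -0.31) = 0.0
ReLU(1.19) = max(0, 1.19) = 1.19
ReLU(-0.36) = max(0, -0.36) = 0.0
ReLU(-2.4) = max(0, -2.4) = 0.0
ReLU(-2.23) = max(0, -2.23) = 0.0
result = [2.93, 0.0, 1.19, 0.0, 0.0, 0.0]

[2.93, 0.0, 1.19, 0.0, 0.0, 0.0]


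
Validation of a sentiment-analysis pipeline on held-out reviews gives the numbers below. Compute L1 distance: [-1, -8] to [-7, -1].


d = |-1+ 7| + |-8+ 1|
  = 6 + 7
  = 13

13


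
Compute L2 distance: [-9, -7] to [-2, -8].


d = √((-9+ 2)² + (-7+ 8)²)
  = √(49 + 1)
  = √50 = 7.0711

7.0711


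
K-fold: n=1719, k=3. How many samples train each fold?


Fold size = 1719/3 = 573
Training per fold = 1719 - 573 = 1146

1146


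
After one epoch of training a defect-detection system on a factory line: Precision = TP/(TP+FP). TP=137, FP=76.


Precision = TP/(TP+FP)
= 137/(137+76)
= 137/213 = 64.32%

64.32%


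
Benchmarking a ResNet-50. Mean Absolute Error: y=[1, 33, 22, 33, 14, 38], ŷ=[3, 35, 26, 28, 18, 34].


Absolute errors: |1-3|=2, |33-35|=2, |22-26|=4, |33-28|=5, |14-18|=4, |38-34|=4
Sum = 21
MAE = 21/6 = 7/2

7/2


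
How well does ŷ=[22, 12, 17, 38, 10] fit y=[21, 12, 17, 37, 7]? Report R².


ȳ = 18.8
SS_res = Σ(y-ŷ)² = 11
SS_tot = Σ(y-ȳ)² = 524.8
R² = 1 - SS_res/SS_tot = 1 - 0.021 = 0.979

0.979


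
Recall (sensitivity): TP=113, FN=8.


Recall = TP/(TP+FN)
= 113/(113+8)
= 113/121 = 93.39%

93.39%


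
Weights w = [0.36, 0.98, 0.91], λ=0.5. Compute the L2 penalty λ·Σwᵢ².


‖w‖₂² = (0.36)² + (0.98)² + (0.91)²
     = 0.1296 + 0.9604 + 0.8281
     = 1.9181
λ·‖w‖₂² = 0.5·1.9181 = 0.95905

0.95905


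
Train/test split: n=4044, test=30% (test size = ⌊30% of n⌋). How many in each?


Test = ⌊4044·30/100⌋ = 1213
Train = 4044 - 1213 = 2831

Train: 2831, Test: 1213


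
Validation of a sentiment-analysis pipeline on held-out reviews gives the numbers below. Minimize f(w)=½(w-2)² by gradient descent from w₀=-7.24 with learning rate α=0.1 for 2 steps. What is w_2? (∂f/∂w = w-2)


step 1: grad = -7.24-2 = -9.24; w = -7.24 - 0.1·(-9.24) = -6.316
step 2: grad = -6.316-2 = -8.316; w = -6.316 - 0.1·(-8.316) = -5.4844

-5.4844


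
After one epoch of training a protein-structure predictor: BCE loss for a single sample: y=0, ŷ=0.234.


BCE = -[y·ln(p) + (1-y)·ln(1-p)]
= -0 - 1·ln(1-0.234)
= -ln(0.766) = 0.2666

0.2666


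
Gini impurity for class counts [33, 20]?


Probabilities: [33/53, 20/53] ≈ [0.6226, 0.3774]
Σpᵢ² = (1089 + 400)/53² = 1489/2809
Gini = 1 - Σpᵢ² = 1 - 1489/2809 = 0.4699

0.4699


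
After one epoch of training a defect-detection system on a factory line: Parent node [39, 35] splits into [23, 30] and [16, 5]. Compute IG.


Parent = [39, 35], H_parent = 0.9979
H_left = 0.9874 (n=53), H_right = 0.7919 (n=21)
H_children = (53/74)·0.9874 + (21/74)·0.7919 = 0.9319
IG = 0.9979 - 0.9319 = 0.066

0.066


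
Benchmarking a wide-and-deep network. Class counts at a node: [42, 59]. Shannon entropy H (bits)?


Probabilities: [42/101, 59/101] ≈ [0.4158, 0.5842]
H = -((42/101)·log₂(42/101) + (59/101)·log₂(59/101))
  = 0.9795 bits

0.9795 bits


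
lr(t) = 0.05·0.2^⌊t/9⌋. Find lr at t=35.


n_drops = ⌊35/9⌋ = 3
lr = 0.05·0.2^3 = 0.05·0.008 = 0.0004

0.0004


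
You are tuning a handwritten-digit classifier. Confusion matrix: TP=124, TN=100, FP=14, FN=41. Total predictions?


Total = TP + TN + FP + FN
= 124 + 100 + 14 + 41
= 279
(Predicted positive: 138, predicted negative: 141)

279


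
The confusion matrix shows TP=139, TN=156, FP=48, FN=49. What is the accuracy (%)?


Accuracy = (TP+TN)/(TP+TN+FP+FN)
= (139+156)/(392)
= 295/392 = 75.26%

75.26%


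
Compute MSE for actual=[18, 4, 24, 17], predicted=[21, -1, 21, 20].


Squared errors: (18-21)²=9, (4+ 1)²=25, (24-21)²=9, (17-20)²=9
Sum = 52
MSE = 52/4 = 13

13


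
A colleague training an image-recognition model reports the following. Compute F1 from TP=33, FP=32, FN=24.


Precision = 33/65 = 0.5077
Recall = 33/57 = 0.5789
F1 = 2·P·R/(P+R) = 2·TP/(2·TP+FP+FN) = 66/(66+32+24) = 66/122 = 0.541

0.541


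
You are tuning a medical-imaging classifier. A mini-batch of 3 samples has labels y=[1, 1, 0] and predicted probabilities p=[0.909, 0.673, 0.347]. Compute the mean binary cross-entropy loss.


L[0] = -ln(0.909) = 0.0954
L[1] = -ln(0.673) = 0.396
L[2] = -ln(1-0.347) = -ln(0.653) = 0.4262
mean = (0.0954 + 0.396 + 0.4262)/3 = 0.3059

0.3059


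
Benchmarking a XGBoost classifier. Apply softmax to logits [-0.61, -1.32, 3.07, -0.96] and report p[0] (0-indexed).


Exponentials: e^-0.61=0.5434, e^-1.32=0.2671, e^3.07=21.5419, e^-0.96=0.3829
Sum = 22.7353
Softmax = [0.0239, 0.0117, 0.9475, 0.0168]
p[0] = 0.5434/22.7353 = 0.0239

0.0239


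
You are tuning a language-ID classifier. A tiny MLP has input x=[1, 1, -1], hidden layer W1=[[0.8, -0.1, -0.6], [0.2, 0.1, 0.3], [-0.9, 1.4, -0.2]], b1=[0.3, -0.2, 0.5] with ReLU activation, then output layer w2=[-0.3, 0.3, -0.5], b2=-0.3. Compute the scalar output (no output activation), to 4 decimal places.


z1[0] = (0.8)·(1) + (-0.1)·(1) + (-0.6)·(-1) + 0.3 = 1.6
z1[1] = (0.2)·(1) + (0.1)·(1) + (0.3)·(-1) - 0.2 = -0.2
z1[2] = (-0.9)·(1) + (1.4)·(1) + (-0.2)·(-1) + 0.5 = 1.2
h = ReLU(z1) = [1.6, 0.0, 1.2]
output = (-0.3)·(1.6) + (0.3)·(0.0) + (-0.5)·(1.2) - 0.3 = -1.38

-1.38


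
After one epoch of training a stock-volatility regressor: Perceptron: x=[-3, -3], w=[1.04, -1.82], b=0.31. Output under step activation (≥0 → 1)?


z = (-3)·(1.04) + (-3)·(-1.82) + 0.31
  = 2.65
step(z) = 1 (z≥0)

1


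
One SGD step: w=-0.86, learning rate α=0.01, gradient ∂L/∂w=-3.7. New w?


w_new = w - α·∇
= -0.86 - 0.01·-3.7
= -0.86 + 0.037
= -0.823

-0.823


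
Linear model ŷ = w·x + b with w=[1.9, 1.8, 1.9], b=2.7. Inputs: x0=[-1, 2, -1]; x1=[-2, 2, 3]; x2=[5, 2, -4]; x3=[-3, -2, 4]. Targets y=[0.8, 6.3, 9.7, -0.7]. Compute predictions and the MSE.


ŷ0 = (1.9)·(-1) + (1.8)·(2) + (1.9)·(-1) + 2.7 = 2.5
ŷ1 = (1.9)·(-2) + (1.8)·(2) + (1.9)·(3) + 2.7 = 8.2
ŷ2 = (1.9)·(5) + (1.8)·(2) + (1.9)·(-4) + 2.7 = 8.2
ŷ3 = (1.9)·(-3) + (1.8)·(-2) + (1.9)·(4) + 2.7 = 1.0
errors² = [2.89, 3.61, 2.25, 2.89]
MSE = 11.6400/4 = 2.91

2.91


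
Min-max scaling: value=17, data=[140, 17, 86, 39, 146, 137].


min=17, max=146
(17-17)/(146-17) = 0/129 = 0.0

0.0


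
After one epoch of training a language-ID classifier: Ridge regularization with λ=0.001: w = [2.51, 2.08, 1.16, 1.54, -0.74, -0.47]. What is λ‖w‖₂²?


‖w‖₂² = (2.51)² + (2.08)² + (1.16)² + (1.54)² + (-0.74)² + (-0.47)²
     = 6.3001 + 4.3264 + 1.3456 + 2.3716 + 0.5476 + 0.2209
     = 15.1122
λ·‖w‖₂² = 0.001·15.1122 = 0.015112

0.015112


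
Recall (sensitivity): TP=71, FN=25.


Recall = TP/(TP+FN)
= 71/(71+25)
= 71/96 = 73.96%

73.96%
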